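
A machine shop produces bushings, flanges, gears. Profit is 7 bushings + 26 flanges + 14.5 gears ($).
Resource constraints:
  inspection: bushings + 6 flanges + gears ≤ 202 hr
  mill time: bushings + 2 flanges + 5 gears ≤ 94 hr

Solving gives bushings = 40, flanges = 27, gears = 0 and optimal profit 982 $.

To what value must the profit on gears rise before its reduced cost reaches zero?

23

Both inspection and mill time are binding at x*.
Dual feasibility on the basic columns requires 1·y_inspection + 1·y_mill time = 7, 6·y_inspection + 2·y_mill time = 26.
Solving: y_inspection = 3, y_mill time = 4.
gears enters the basis when its profit ≥ yᵀa₃ = 3·1 + 4·5 = 23.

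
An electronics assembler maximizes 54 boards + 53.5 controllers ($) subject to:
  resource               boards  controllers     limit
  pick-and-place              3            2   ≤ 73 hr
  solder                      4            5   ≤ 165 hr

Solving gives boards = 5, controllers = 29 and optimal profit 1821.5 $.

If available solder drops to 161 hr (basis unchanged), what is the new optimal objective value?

1791.5

Both pick-and-place and solder are binding at x*.
The binding rows give the dual system: 3·y_pick-and-place + 4·y_solder = 54 and 2·y_pick-and-place + 5·y_solder = 53.5.
→ y_pick-and-place = 8 and y_solder = 7.5.
Δz = y_solder·Δb = 7.5 × (-4) = -30, so new z* = 1821.5 − 30 = 1791.5.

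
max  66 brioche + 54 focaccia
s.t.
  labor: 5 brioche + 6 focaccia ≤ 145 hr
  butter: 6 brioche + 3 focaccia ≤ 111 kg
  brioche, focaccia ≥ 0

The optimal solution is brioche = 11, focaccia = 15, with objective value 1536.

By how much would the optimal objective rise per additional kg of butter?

6

Check each constraint at x*: labor 145/145 (tight); butter 111/111 (tight).
The binding rows give the dual system: 5·y_labor + 6·y_butter = 66 and 6·y_labor + 3·y_butter = 54.
Solving: y_labor = 6, y_butter = 6.
Shadow price of butter = 6.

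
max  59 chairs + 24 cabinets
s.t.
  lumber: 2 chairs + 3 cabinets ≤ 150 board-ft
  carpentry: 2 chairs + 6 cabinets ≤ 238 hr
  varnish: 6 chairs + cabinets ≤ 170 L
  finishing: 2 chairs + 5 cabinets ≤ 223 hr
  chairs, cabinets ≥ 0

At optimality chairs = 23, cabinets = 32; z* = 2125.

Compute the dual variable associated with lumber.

At the optimum: lumber uses 142 of 150 (slack = 8); carpentry uses 238 of 238 (binding); varnish uses 170 of 170 (binding); finishing uses 206 of 223 (slack = 17).
Slack constraints have shadow price 0 (complementary slackness).
The binding rows give the dual system: 2·y_carpentry + 6·y_varnish = 59 and 6·y_carpentry + 1·y_varnish = 24.
→ y_carpentry = 2.5 and y_varnish = 9.
Shadow price of lumber = 0.

0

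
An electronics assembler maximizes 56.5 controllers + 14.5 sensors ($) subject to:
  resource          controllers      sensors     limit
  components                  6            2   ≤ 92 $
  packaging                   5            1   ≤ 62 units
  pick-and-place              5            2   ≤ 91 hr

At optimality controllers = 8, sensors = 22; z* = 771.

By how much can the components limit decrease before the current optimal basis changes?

17.6

Binding constraints: components, packaging. The basis is B = [[6,2],[5,1]] with det -4.
Per unit decrease in components, x* moves by d = (0.25, -1.25).
The basis stays optimal until sensors reaches 0; allowable decrease = 17.6 $.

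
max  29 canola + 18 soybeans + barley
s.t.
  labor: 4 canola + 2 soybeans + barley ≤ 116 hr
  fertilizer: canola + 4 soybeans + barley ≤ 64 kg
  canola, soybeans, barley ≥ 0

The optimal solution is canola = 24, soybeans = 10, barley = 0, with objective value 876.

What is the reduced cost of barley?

Both labor and fertilizer are binding at x*.
Dual feasibility on the basic columns requires 4·y_labor + 1·y_fertilizer = 29, 2·y_labor + 4·y_fertilizer = 18.
→ y_labor = 7 and y_fertilizer = 1.
Reduced cost of barley: c₃ − yᵀa₃ = 1 − (7·1 + 1·1) = 1 − 8 = -7.

-7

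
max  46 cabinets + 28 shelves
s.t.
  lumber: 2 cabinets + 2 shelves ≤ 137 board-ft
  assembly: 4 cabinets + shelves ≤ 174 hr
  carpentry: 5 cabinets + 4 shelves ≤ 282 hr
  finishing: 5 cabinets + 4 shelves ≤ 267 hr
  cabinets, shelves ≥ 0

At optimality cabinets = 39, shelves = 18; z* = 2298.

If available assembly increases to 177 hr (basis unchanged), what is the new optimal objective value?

Check each constraint at x*: lumber 114/137 (slack 23); assembly 174/174 (tight); carpentry 267/282 (slack 15); finishing 267/267 (tight).
Since lumber, carpentry are not tight, their duals are 0.
From A_Bᵀ y = c: 4·y_assembly + 5·y_finishing = 46; 1·y_assembly + 4·y_finishing = 28.
→ y_assembly = 4 and y_finishing = 6.
Δz = y_assembly·Δb = 4 × (3) = 12, so new z* = 2298 + 12 = 2310.

2310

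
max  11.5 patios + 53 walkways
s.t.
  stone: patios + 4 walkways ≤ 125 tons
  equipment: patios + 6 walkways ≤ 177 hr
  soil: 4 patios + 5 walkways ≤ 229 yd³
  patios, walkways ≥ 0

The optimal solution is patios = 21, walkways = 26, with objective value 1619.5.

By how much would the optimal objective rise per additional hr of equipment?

3.5

Check each constraint at x*: stone 125/125 (tight); equipment 177/177 (tight); soil 214/229 (slack 15).
Since soil is not tight, its dual is 0.
From A_Bᵀ y = c: 1·y_stone + 1·y_equipment = 11.5; 4·y_stone + 6·y_equipment = 53.
This yields shadow prices y_stone = 8, y_equipment = 3.5.
Shadow price of equipment = 3.5.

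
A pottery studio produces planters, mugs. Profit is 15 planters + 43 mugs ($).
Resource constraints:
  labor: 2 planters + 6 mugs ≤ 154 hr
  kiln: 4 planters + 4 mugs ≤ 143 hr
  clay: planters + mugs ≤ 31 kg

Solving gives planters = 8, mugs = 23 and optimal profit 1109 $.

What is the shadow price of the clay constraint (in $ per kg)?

1

Binding: labor and clay. Non-binding: kiln (19 unused).
By complementary slackness, y = 0 for the non-binding constraint.
Dual feasibility on the basic columns requires 2·y_labor + 1·y_clay = 15, 6·y_labor + 1·y_clay = 43.
Solving: y_labor = 7, y_clay = 1.
Shadow price of clay = 1.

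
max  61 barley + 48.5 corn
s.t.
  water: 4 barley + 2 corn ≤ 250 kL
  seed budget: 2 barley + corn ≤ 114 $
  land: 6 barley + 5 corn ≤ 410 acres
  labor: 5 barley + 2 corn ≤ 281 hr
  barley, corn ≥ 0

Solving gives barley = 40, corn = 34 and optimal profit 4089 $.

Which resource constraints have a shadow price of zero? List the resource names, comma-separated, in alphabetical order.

labor, water

water: 228/250 (slack 22)
seed budget: 114/114 (binding)
land: 410/410 (binding)
labor: 268/281 (slack 13)
By complementary slackness, a constraint with positive slack has shadow price 0 → labor, water.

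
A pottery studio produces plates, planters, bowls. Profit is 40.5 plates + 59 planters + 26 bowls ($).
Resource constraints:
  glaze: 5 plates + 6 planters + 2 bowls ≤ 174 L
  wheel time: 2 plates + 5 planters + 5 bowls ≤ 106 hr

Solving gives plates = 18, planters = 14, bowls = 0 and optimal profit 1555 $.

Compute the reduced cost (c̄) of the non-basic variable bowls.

-7

At the optimum: glaze uses 174 of 174 (binding); wheel time uses 106 of 106 (binding).
The binding rows give the dual system: 5·y_glaze + 2·y_wheel time = 40.5 and 6·y_glaze + 5·y_wheel time = 59.
This yields shadow prices y_glaze = 6.5, y_wheel time = 4.
Reduced cost of bowls: c₃ − yᵀa₃ = 26 − (6.5·2 + 4·5) = 26 − 33 = -7.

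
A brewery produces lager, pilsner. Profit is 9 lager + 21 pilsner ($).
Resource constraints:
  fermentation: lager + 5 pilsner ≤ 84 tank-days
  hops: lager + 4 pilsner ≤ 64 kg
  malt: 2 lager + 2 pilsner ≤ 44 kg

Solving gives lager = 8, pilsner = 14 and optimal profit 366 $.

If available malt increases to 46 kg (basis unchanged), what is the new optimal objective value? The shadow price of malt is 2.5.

Δb = 2, so new z* = 366 + (2.5)·(2) = 366 + 5 = 371.

371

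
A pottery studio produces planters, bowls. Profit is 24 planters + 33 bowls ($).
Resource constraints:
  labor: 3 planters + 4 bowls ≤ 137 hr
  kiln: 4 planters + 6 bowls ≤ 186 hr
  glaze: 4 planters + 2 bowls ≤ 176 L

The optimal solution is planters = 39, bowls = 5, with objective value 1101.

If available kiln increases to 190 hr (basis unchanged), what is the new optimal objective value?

Binding: labor and kiln. Non-binding: glaze (10 unused).
Since glaze is not tight, its dual is 0.
From A_Bᵀ y = c: 3·y_labor + 4·y_kiln = 24; 4·y_labor + 6·y_kiln = 33.
Solving: y_labor = 6, y_kiln = 1.5.
Δz = y_kiln·Δb = 1.5 × (4) = 6, so new z* = 1101 + 6 = 1107.

1107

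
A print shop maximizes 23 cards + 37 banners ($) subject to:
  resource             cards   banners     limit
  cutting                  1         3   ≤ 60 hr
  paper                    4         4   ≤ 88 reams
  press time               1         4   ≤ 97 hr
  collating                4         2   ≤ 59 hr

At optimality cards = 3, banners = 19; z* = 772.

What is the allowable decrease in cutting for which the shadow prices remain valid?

9

Binding constraints: cutting, paper. The basis is B = [[1,3],[4,4]] with det -8.
Per unit decrease in cutting, x* moves by d = (0.5, -0.5).
The basis stays optimal until collating becomes binding; allowable decrease = 9 hr.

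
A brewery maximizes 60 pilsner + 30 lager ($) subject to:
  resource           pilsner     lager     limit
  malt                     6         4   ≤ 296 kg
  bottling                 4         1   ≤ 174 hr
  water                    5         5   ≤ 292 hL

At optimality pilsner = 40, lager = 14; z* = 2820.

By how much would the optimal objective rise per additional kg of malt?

Check each constraint at x*: malt 296/296 (tight); bottling 174/174 (tight); water 270/292 (slack 22).
Since water is not tight, its dual is 0.
From A_Bᵀ y = c: 6·y_malt + 4·y_bottling = 60; 4·y_malt + 1·y_bottling = 30.
Solving: y_malt = 6, y_bottling = 6.
Shadow price of malt = 6.

6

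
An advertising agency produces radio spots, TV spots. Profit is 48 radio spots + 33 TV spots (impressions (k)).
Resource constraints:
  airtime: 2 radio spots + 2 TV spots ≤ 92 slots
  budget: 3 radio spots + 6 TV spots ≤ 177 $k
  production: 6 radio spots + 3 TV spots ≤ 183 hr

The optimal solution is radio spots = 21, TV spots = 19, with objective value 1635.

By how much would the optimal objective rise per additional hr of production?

7

Check each constraint at x*: airtime 80/92 (slack 12); budget 177/177 (tight); production 183/183 (tight).
By complementary slackness, y = 0 for the non-binding constraint.
Dual feasibility on the basic columns requires 3·y_budget + 6·y_production = 48, 6·y_budget + 3·y_production = 33.
→ y_budget = 2 and y_production = 7.
Shadow price of production = 7.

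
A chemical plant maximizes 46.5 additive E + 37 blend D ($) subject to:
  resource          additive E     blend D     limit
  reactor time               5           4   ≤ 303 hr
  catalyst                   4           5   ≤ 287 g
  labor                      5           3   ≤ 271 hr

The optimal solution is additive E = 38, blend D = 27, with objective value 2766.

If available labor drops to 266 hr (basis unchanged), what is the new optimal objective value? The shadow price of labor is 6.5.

2733.5

Δb = -5, so new z* = 2766 + (6.5)·(-5) = 2766 − 32.5 = 2733.5.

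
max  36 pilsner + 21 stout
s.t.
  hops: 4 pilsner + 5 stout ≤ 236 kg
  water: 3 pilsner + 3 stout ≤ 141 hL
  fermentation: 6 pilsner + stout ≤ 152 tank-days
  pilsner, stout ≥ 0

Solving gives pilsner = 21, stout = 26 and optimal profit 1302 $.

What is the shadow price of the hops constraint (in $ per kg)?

0

Binding: water and fermentation. Non-binding: hops (22 unused).
Slack constraints have shadow price 0 (complementary slackness).
Dual feasibility on the basic columns requires 3·y_water + 6·y_fermentation = 36, 3·y_water + 1·y_fermentation = 21.
Solving: y_water = 6, y_fermentation = 3.
Shadow price of hops = 0.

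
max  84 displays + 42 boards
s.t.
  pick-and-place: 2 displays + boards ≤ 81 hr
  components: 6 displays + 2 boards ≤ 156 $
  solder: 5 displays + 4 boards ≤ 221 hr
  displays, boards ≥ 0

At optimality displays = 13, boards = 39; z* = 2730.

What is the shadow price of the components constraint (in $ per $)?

9

Check each constraint at x*: pick-and-place 65/81 (slack 16); components 156/156 (tight); solder 221/221 (tight).
Slack constraints have shadow price 0 (complementary slackness).
From A_Bᵀ y = c: 6·y_components + 5·y_solder = 84; 2·y_components + 4·y_solder = 42.
Solving: y_components = 9, y_solder = 6.
Shadow price of components = 9.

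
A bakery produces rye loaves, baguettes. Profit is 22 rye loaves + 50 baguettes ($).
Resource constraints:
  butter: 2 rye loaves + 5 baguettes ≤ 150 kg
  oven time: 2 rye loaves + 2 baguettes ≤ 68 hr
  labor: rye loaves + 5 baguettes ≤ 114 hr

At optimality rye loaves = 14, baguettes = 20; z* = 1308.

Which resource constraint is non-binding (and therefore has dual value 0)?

butter

butter: 128/150 (slack 22)
oven time: 68/68 (binding)
labor: 114/114 (binding)
By complementary slackness, a constraint with positive slack has shadow price 0 → butter.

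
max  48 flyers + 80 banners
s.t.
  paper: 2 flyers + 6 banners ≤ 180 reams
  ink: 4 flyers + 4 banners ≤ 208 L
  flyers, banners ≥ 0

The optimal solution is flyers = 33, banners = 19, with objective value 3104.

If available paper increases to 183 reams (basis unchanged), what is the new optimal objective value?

At the optimum: paper uses 180 of 180 (binding); ink uses 208 of 208 (binding).
From A_Bᵀ y = c: 2·y_paper + 4·y_ink = 48; 6·y_paper + 4·y_ink = 80.
This yields shadow prices y_paper = 8, y_ink = 8.
Δz = y_paper·Δb = 8 × (3) = 24, so new z* = 3104 + 24 = 3128.

3128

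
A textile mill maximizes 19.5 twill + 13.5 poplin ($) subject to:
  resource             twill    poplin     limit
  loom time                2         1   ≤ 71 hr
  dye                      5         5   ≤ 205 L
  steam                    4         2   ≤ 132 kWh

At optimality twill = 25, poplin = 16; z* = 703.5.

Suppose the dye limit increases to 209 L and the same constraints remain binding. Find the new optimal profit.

709.5

At the optimum: loom time uses 66 of 71 (slack = 5); dye uses 205 of 205 (binding); steam uses 132 of 132 (binding).
Slack constraints have shadow price 0 (complementary slackness).
From A_Bᵀ y = c: 5·y_dye + 4·y_steam = 19.5; 5·y_dye + 2·y_steam = 13.5.
This yields shadow prices y_dye = 1.5, y_steam = 3.
Δz = y_dye·Δb = 1.5 × (4) = 6, so new z* = 703.5 + 6 = 709.5.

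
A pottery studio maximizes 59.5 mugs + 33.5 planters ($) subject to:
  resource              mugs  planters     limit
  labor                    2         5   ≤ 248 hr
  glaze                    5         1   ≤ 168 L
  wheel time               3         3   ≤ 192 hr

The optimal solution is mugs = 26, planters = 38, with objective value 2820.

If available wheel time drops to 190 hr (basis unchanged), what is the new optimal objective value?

2802

Check each constraint at x*: labor 242/248 (slack 6); glaze 168/168 (tight); wheel time 192/192 (tight).
Since labor is not tight, its dual is 0.
From A_Bᵀ y = c: 5·y_glaze + 3·y_wheel time = 59.5; 1·y_glaze + 3·y_wheel time = 33.5.
Solving: y_glaze = 6.5, y_wheel time = 9.
Δz = y_wheel time·Δb = 9 × (-2) = -18, so new z* = 2820 − 18 = 2802.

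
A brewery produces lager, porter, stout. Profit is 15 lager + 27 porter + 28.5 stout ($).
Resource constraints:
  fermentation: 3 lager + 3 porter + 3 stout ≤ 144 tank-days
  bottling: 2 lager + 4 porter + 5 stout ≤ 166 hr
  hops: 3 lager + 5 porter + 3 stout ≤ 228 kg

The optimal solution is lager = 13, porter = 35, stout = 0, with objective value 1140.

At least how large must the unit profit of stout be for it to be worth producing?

At the optimum: fermentation uses 144 of 144 (binding); bottling uses 166 of 166 (binding); hops uses 214 of 228 (slack = 14).
Since hops is not tight, its dual is 0.
The binding rows give the dual system: 3·y_fermentation + 2·y_bottling = 15 and 3·y_fermentation + 4·y_bottling = 27.
→ y_fermentation = 1 and y_bottling = 6.
stout enters the basis when its profit ≥ yᵀa₃ = 1·3 + 6·5 = 33.

33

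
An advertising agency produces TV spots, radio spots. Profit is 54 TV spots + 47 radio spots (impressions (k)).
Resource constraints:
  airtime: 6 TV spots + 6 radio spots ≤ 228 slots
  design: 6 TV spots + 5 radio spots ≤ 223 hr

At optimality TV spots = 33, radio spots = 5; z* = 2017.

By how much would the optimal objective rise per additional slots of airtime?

2

At the optimum: airtime uses 228 of 228 (binding); design uses 223 of 223 (binding).
From A_Bᵀ y = c: 6·y_airtime + 6·y_design = 54; 6·y_airtime + 5·y_design = 47.
This yields shadow prices y_airtime = 2, y_design = 7.
Shadow price of airtime = 2.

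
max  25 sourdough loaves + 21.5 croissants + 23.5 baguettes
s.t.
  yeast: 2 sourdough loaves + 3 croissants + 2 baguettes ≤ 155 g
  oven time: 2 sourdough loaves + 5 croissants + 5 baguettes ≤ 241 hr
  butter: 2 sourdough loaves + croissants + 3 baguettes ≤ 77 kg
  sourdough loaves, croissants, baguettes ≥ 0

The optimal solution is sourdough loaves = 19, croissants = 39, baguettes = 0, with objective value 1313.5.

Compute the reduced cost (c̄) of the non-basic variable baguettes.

At the optimum: yeast uses 155 of 155 (binding); oven time uses 233 of 241 (slack = 8); butter uses 77 of 77 (binding).
Since oven time is not tight, its dual is 0.
Dual feasibility on the basic columns requires 2·y_yeast + 2·y_butter = 25, 3·y_yeast + 1·y_butter = 21.5.
Solving: y_yeast = 4.5, y_butter = 8.
Reduced cost of baguettes: c₃ − yᵀa₃ = 23.5 − (4.5·2 + 8·3) = 23.5 − 33 = -9.5.

-9.5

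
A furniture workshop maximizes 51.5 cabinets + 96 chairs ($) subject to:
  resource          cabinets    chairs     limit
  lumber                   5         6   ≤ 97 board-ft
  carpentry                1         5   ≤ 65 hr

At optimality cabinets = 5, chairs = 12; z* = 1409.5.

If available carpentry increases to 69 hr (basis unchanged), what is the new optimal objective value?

1445.5

Both lumber and carpentry are binding at x*.
Dual feasibility on the basic columns requires 5·y_lumber + 1·y_carpentry = 51.5, 6·y_lumber + 5·y_carpentry = 96.
This yields shadow prices y_lumber = 8.5, y_carpentry = 9.
Δz = y_carpentry·Δb = 9 × (4) = 36, so new z* = 1409.5 + 36 = 1445.5.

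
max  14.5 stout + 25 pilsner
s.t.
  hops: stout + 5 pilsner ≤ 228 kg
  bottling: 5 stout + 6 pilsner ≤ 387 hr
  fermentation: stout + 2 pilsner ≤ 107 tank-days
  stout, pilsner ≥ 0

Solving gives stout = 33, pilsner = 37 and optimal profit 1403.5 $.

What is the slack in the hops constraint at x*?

hops used = 1·33 + 5·37 = 218; slack = 228 − 218 = 10.

10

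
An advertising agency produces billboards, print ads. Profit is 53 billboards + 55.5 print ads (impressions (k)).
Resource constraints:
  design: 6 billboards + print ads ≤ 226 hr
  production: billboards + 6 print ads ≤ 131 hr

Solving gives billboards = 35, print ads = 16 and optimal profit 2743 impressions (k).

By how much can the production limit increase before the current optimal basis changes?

1225

Binding constraints: design, production. The basis is B = [[6,1],[1,6]] with det 35.
Per unit increase in production, x* moves by d = (-0.0286, 0.1714).
The basis stays optimal until billboards reaches 0; allowable increase = 1225 hr.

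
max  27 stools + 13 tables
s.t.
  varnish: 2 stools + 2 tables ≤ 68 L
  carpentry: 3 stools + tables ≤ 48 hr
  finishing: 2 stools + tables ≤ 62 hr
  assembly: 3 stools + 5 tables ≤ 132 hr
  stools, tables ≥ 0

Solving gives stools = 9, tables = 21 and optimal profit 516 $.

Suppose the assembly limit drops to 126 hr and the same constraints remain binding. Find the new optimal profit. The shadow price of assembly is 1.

510

Δb = -6, so new z* = 516 + (1)·(-6) = 516 − 6 = 510.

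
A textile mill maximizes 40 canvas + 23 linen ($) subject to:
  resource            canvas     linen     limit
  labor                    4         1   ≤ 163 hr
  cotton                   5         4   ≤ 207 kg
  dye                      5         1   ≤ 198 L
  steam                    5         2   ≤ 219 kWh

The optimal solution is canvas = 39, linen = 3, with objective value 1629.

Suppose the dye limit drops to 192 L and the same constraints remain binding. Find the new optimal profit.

1611

Binding: cotton and dye. Non-binding: labor (4 unused), steam (18 unused).
Since labor, steam are not tight, their duals are 0.
Dual feasibility on the basic columns requires 5·y_cotton + 5·y_dye = 40, 4·y_cotton + 1·y_dye = 23.
→ y_cotton = 5 and y_dye = 3.
Δz = y_dye·Δb = 3 × (-6) = -18, so new z* = 1629 − 18 = 1611.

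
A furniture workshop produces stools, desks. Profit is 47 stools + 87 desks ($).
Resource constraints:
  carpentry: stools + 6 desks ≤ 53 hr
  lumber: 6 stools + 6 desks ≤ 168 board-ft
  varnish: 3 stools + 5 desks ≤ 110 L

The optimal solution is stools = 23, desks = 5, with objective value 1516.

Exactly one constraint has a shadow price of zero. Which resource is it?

varnish

carpentry: 53/53 (binding)
lumber: 168/168 (binding)
varnish: 94/110 (slack 16)
By complementary slackness, a constraint with positive slack has shadow price 0 → varnish.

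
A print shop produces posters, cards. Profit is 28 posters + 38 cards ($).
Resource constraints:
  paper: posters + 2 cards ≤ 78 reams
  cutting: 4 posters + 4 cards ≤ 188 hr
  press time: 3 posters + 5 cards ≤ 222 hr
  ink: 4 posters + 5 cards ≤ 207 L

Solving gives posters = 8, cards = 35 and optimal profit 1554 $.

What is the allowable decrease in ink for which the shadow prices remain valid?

Binding constraints: paper, ink. The basis is B = [[1,2],[4,5]] with det -3.
Per unit decrease in ink, x* moves by d = (-0.6667, 0.3333).
The basis stays optimal until posters reaches 0; allowable decrease = 12 L.

12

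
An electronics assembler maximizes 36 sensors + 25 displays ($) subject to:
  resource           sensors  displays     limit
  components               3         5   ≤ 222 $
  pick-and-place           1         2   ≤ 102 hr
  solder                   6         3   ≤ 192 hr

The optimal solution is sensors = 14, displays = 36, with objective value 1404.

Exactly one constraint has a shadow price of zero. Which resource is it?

components: 222/222 (binding)
pick-and-place: 86/102 (slack 16)
solder: 192/192 (binding)
By complementary slackness, a constraint with positive slack has shadow price 0 → pick-and-place.

pick-and-place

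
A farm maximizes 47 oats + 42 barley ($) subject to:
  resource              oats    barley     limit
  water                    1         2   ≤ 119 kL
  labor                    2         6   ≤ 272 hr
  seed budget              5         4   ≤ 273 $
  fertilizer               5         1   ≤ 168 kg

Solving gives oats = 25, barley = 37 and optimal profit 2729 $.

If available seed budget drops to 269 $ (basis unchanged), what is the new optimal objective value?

At the optimum: water uses 99 of 119 (slack = 20); labor uses 272 of 272 (binding); seed budget uses 273 of 273 (binding); fertilizer uses 162 of 168 (slack = 6).
Slack constraints have shadow price 0 (complementary slackness).
From A_Bᵀ y = c: 2·y_labor + 5·y_seed budget = 47; 6·y_labor + 4·y_seed budget = 42.
This yields shadow prices y_labor = 1, y_seed budget = 9.
Δz = y_seed budget·Δb = 9 × (-4) = -36, so new z* = 2729 − 36 = 2693.

2693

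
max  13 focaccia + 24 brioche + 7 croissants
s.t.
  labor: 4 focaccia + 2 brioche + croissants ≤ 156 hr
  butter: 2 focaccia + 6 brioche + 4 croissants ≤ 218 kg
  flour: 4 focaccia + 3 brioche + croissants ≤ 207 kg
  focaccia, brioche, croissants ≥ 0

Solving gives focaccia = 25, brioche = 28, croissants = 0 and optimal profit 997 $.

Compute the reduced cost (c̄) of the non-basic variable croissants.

Binding: labor and butter. Non-binding: flour (23 unused).
Slack constraints have shadow price 0 (complementary slackness).
From A_Bᵀ y = c: 4·y_labor + 2·y_butter = 13; 2·y_labor + 6·y_butter = 24.
This yields shadow prices y_labor = 1.5, y_butter = 3.5.
Reduced cost of croissants: c₃ − yᵀa₃ = 7 − (1.5·1 + 3.5·4) = 7 − 15.5 = -8.5.

-8.5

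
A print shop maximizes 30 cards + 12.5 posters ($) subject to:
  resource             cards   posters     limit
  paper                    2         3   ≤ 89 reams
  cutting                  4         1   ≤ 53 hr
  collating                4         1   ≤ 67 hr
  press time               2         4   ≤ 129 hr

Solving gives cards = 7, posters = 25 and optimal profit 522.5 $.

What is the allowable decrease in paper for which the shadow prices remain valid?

62.5

Binding constraints: paper, cutting. The basis is B = [[2,3],[4,1]] with det -10.
Per unit decrease in paper, x* moves by d = (0.1, -0.4).
The basis stays optimal until posters reaches 0; allowable decrease = 62.5 reams.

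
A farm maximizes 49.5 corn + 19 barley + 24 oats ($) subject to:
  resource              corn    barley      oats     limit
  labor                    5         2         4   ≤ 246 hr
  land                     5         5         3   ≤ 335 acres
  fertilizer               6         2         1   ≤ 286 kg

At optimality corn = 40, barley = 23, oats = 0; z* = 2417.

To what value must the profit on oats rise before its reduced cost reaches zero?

At the optimum: labor uses 246 of 246 (binding); land uses 315 of 335 (slack = 20); fertilizer uses 286 of 286 (binding).
Since land is not tight, its dual is 0.
Dual feasibility on the basic columns requires 5·y_labor + 6·y_fertilizer = 49.5, 2·y_labor + 2·y_fertilizer = 19.
This yields shadow prices y_labor = 7.5, y_fertilizer = 2.
oats enters the basis when its profit ≥ yᵀa₃ = 7.5·4 + 2·1 = 32.

32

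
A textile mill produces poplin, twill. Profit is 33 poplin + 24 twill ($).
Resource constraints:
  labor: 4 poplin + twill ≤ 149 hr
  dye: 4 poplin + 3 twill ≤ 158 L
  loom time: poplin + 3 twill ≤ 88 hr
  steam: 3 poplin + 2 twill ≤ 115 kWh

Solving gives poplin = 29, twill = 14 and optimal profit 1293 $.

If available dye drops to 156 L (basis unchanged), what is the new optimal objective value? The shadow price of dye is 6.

1281

Δb = -2, so new z* = 1293 + (6)·(-2) = 1293 − 12 = 1281.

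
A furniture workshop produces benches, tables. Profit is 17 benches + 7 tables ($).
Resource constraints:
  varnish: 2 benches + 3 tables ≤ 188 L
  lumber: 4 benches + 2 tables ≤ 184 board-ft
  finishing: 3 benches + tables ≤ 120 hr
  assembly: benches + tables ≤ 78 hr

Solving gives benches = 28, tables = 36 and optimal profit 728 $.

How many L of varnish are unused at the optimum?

24

varnish used = 2·28 + 3·36 = 164; slack = 188 − 164 = 24.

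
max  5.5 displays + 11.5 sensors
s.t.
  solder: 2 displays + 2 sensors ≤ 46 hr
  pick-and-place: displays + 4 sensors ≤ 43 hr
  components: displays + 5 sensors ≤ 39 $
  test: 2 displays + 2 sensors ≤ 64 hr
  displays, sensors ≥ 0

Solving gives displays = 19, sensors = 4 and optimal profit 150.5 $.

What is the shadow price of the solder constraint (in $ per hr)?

Check each constraint at x*: solder 46/46 (tight); pick-and-place 35/43 (slack 8); components 39/39 (tight); test 46/64 (slack 18).
Since pick-and-place, test are not tight, their duals are 0.
The binding rows give the dual system: 2·y_solder + 1·y_components = 5.5 and 2·y_solder + 5·y_components = 11.5.
→ y_solder = 2 and y_components = 1.5.
Shadow price of solder = 2.

2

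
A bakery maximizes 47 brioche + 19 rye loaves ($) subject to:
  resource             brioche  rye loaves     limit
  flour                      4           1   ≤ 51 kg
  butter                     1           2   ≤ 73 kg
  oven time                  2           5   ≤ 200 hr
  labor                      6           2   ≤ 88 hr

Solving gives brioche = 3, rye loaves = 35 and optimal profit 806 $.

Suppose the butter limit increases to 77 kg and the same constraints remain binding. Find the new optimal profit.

Check each constraint at x*: flour 47/51 (slack 4); butter 73/73 (tight); oven time 181/200 (slack 19); labor 88/88 (tight).
Since flour, oven time are not tight, their duals are 0.
From A_Bᵀ y = c: 1·y_butter + 6·y_labor = 47; 2·y_butter + 2·y_labor = 19.
Solving: y_butter = 2, y_labor = 7.5.
Δz = y_butter·Δb = 2 × (4) = 8, so new z* = 806 + 8 = 814.

814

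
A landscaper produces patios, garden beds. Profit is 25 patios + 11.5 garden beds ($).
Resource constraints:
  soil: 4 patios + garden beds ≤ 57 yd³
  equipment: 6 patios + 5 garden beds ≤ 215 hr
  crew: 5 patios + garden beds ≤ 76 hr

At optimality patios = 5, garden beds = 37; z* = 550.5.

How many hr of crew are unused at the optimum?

crew used = 5·5 + 1·37 = 62; slack = 76 − 62 = 14.

14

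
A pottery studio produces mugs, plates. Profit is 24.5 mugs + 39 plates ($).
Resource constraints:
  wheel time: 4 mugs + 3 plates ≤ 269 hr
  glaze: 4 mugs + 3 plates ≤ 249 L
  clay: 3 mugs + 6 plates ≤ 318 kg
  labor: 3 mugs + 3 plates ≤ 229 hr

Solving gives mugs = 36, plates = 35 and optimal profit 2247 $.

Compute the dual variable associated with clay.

5.5

At the optimum: wheel time uses 249 of 269 (slack = 20); glaze uses 249 of 249 (binding); clay uses 318 of 318 (binding); labor uses 213 of 229 (slack = 16).
Since wheel time, labor are not tight, their duals are 0.
Dual feasibility on the basic columns requires 4·y_glaze + 3·y_clay = 24.5, 3·y_glaze + 6·y_clay = 39.
This yields shadow prices y_glaze = 2, y_clay = 5.5.
Shadow price of clay = 5.5.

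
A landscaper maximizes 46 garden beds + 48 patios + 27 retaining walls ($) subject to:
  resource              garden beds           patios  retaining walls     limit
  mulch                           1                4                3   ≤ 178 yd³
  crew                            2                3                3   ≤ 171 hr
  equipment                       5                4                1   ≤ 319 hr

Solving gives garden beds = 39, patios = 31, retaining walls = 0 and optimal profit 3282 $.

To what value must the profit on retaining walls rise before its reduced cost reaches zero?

Binding: crew and equipment. Non-binding: mulch (15 unused).
Slack constraints have shadow price 0 (complementary slackness).
Dual feasibility on the basic columns requires 2·y_crew + 5·y_equipment = 46, 3·y_crew + 4·y_equipment = 48.
This yields shadow prices y_crew = 8, y_equipment = 6.
retaining walls enters the basis when its profit ≥ yᵀa₃ = 8·3 + 6·1 = 30.

30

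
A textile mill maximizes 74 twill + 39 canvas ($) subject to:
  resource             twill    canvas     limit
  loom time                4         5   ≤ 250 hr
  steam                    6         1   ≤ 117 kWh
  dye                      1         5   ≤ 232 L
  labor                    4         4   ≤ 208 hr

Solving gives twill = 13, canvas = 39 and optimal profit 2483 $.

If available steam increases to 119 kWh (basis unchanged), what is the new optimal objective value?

2497

At the optimum: loom time uses 247 of 250 (slack = 3); steam uses 117 of 117 (binding); dye uses 208 of 232 (slack = 24); labor uses 208 of 208 (binding).
Slack constraints have shadow price 0 (complementary slackness).
From A_Bᵀ y = c: 6·y_steam + 4·y_labor = 74; 1·y_steam + 4·y_labor = 39.
Solving: y_steam = 7, y_labor = 8.
Δz = y_steam·Δb = 7 × (2) = 14, so new z* = 2483 + 14 = 2497.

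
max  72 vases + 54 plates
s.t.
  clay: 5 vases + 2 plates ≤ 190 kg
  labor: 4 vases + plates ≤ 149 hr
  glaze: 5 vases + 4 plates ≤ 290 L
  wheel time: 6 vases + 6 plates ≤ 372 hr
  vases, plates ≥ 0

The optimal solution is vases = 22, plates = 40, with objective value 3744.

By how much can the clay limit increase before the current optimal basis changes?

21

Binding constraints: clay, wheel time. The basis is B = [[5,2],[6,6]] with det 18.
Per unit increase in clay, x* moves by d = (0.3333, -0.3333).
The basis stays optimal until labor becomes binding; allowable increase = 21 kg.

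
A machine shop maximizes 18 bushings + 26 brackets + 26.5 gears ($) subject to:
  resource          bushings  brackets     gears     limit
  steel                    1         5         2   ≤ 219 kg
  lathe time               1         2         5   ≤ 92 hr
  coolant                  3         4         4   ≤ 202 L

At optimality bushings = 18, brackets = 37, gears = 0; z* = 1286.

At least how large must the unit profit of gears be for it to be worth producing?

Check each constraint at x*: steel 203/219 (slack 16); lathe time 92/92 (tight); coolant 202/202 (tight).
Slack constraints have shadow price 0 (complementary slackness).
Dual feasibility on the basic columns requires 1·y_lathe time + 3·y_coolant = 18, 2·y_lathe time + 4·y_coolant = 26.
Solving: y_lathe time = 3, y_coolant = 5.
gears enters the basis when its profit ≥ yᵀa₃ = 3·5 + 5·4 = 35.

35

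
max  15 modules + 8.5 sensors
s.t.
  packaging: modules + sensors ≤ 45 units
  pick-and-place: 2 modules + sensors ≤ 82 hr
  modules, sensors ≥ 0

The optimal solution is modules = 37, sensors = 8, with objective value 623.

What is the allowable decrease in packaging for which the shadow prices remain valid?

4

Binding constraints: packaging, pick-and-place. The basis is B = [[1,1],[2,1]] with det -1.
Per unit decrease in packaging, x* moves by d = (1, -2).
The basis stays optimal until sensors reaches 0; allowable decrease = 4 units.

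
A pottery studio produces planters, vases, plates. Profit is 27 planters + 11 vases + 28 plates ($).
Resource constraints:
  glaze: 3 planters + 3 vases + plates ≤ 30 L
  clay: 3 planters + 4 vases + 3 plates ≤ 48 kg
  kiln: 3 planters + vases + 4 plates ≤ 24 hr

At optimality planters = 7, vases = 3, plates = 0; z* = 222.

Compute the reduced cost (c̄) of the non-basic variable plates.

Binding: glaze and kiln. Non-binding: clay (15 unused).
By complementary slackness, y = 0 for the non-binding constraint.
From A_Bᵀ y = c: 3·y_glaze + 3·y_kiln = 27; 3·y_glaze + 1·y_kiln = 11.
This yields shadow prices y_glaze = 1, y_kiln = 8.
Reduced cost of plates: c₃ − yᵀa₃ = 28 − (1·1 + 8·4) = 28 − 33 = -5.

-5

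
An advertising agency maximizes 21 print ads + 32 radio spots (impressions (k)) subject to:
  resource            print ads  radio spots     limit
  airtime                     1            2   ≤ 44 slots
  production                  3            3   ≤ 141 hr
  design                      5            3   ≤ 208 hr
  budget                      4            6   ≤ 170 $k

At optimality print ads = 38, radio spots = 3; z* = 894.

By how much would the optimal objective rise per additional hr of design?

0

Check each constraint at x*: airtime 44/44 (tight); production 123/141 (slack 18); design 199/208 (slack 9); budget 170/170 (tight).
By complementary slackness, y = 0 for the non-binding constraints.
The binding rows give the dual system: 1·y_airtime + 4·y_budget = 21 and 2·y_airtime + 6·y_budget = 32.
This yields shadow prices y_airtime = 1, y_budget = 5.
Shadow price of design = 0.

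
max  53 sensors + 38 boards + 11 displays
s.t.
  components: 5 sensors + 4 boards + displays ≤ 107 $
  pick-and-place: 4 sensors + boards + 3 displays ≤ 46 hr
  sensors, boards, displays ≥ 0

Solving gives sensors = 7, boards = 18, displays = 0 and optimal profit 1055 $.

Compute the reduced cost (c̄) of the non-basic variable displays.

-4

At the optimum: components uses 107 of 107 (binding); pick-and-place uses 46 of 46 (binding).
From A_Bᵀ y = c: 5·y_components + 4·y_pick-and-place = 53; 4·y_components + 1·y_pick-and-place = 38.
This yields shadow prices y_components = 9, y_pick-and-place = 2.
Reduced cost of displays: c₃ − yᵀa₃ = 11 − (9·1 + 2·3) = 11 − 15 = -4.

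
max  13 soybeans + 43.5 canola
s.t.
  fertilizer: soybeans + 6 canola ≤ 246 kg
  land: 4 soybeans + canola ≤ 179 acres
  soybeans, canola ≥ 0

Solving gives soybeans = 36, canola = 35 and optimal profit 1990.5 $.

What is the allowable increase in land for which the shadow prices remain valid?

Binding constraints: fertilizer, land. The basis is B = [[1,6],[4,1]] with det -23.
Per unit increase in land, x* moves by d = (0.2609, -0.0435).
The basis stays optimal until canola reaches 0; allowable increase = 805 acres.

805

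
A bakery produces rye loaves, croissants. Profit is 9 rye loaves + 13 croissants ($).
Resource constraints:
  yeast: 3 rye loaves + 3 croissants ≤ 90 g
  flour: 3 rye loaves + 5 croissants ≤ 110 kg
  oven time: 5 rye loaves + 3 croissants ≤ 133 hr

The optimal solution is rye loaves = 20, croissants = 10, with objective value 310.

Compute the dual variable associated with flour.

2

At the optimum: yeast uses 90 of 90 (binding); flour uses 110 of 110 (binding); oven time uses 130 of 133 (slack = 3).
By complementary slackness, y = 0 for the non-binding constraint.
The binding rows give the dual system: 3·y_yeast + 3·y_flour = 9 and 3·y_yeast + 5·y_flour = 13.
Solving: y_yeast = 1, y_flour = 2.
Shadow price of flour = 2.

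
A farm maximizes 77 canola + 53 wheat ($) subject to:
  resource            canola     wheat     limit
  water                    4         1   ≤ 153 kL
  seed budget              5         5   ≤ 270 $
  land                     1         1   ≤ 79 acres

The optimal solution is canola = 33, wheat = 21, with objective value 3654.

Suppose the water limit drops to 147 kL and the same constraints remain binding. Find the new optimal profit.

3606

Binding: water and seed budget. Non-binding: land (25 unused).
Since land is not tight, its dual is 0.
The binding rows give the dual system: 4·y_water + 5·y_seed budget = 77 and 1·y_water + 5·y_seed budget = 53.
→ y_water = 8 and y_seed budget = 9.
Δz = y_water·Δb = 8 × (-6) = -48, so new z* = 3654 − 48 = 3606.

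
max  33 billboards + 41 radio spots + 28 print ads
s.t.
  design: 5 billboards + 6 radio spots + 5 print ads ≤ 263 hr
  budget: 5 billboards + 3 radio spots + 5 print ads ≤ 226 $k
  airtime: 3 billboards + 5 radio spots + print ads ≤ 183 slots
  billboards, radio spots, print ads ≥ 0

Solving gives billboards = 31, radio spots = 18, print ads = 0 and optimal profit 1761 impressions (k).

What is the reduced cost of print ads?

-3

Binding: design and airtime. Non-binding: budget (17 unused).
By complementary slackness, y = 0 for the non-binding constraint.
The binding rows give the dual system: 5·y_design + 3·y_airtime = 33 and 6·y_design + 5·y_airtime = 41.
This yields shadow prices y_design = 6, y_airtime = 1.
Reduced cost of print ads: c₃ − yᵀa₃ = 28 − (6·5 + 1·1) = 28 − 31 = -3.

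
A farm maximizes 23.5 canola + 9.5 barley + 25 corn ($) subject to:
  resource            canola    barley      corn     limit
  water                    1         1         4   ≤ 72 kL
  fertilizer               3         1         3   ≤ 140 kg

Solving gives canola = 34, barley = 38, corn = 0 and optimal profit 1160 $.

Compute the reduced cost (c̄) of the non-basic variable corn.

-6

Both water and fertilizer are binding at x*.
The binding rows give the dual system: 1·y_water + 3·y_fertilizer = 23.5 and 1·y_water + 1·y_fertilizer = 9.5.
→ y_water = 2.5 and y_fertilizer = 7.
Reduced cost of corn: c₃ − yᵀa₃ = 25 − (2.5·4 + 7·3) = 25 − 31 = -6.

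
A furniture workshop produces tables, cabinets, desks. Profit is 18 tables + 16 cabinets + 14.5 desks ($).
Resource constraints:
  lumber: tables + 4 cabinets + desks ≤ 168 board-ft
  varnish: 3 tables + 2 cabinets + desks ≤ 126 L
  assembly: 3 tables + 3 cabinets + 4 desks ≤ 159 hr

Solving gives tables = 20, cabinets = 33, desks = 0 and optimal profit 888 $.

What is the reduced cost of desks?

-3.5

Binding: varnish and assembly. Non-binding: lumber (16 unused).
Slack constraints have shadow price 0 (complementary slackness).
Dual feasibility on the basic columns requires 3·y_varnish + 3·y_assembly = 18, 2·y_varnish + 3·y_assembly = 16.
This yields shadow prices y_varnish = 2, y_assembly = 4.
Reduced cost of desks: c₃ − yᵀa₃ = 14.5 − (2·1 + 4·4) = 14.5 − 18 = -3.5.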